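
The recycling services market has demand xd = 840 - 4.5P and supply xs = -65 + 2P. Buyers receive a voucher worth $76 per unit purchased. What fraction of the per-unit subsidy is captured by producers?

Pre-subsidy: 840 - 4.5P = -65 + 2P gives P* = 1810/13, x* = 2775/13.
With the rebate, buyers effectively pay Pb = Ps − 76, where Ps is the price sellers receive.
Demand in terms of Ps becomes xd = 840 − 4.5(Ps − 76) = 1182 - 4.5Ps. Setting this equal to supply: 1182 - 4.5Ps = -65 + 2Ps, so Ps = 2494/13.
Buyers pay Pb = 2494/13 − 76 = 1506/13; x' = -65 + 2·(2494/13) = 4143/13.
Buyers' price falls by P* − Pb = 1810/13 − 1506/13 = 304/13; sellers' price rises by Ps − P* = 2494/13 − 1810/13 = 684/13.
So producers capture (684/13)/76 = 9/13 of each unit of subsidy.

Producer share = 9/13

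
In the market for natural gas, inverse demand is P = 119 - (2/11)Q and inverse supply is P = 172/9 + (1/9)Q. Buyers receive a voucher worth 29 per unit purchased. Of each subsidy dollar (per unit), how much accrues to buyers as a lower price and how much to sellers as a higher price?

Buyers gain 18 per unit; sellers gain 11 per unit

Pre-subsidy: 119 - (2/11)Q = 172/9 + (1/9)Q gives Q* = 341 and P* = 57.
With the rebate, buyers effectively pay Pb = Ps − 29, where Ps is the price sellers receive.
On the curves, Pb = 119 - (2/11)Q and Ps = 172/9 + (1/9)Q; the wedge Ps − Pb = 29 gives 172/9 + (1/9)Q − (119 - (2/11)Q) = 29, so Q' = 440.
Then Pb = 119 − (2/11)·440 = 39 and Ps = 172/9 + (1/9)·440 = 68.
Buyers' price falls by P* − Pb = 57 − 39 = 18; sellers' price rises by Ps − P* = 68 − 57 = 11.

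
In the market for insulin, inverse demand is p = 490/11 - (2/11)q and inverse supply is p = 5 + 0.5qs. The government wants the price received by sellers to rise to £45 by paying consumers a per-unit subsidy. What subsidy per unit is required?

At a seller price of 45, quantity supplied is -10 + 2·45 = 80.
Buyers absorb 80 only when they pay pb = 490/11 − (2/11)·80 = 30.
s = ps − pb = 45 − 30 = 15.

Required subsidy s = £15 per unit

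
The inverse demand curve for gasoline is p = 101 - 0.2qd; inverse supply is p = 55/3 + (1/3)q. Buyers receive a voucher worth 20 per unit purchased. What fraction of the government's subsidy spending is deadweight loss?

Pre-subsidy: 101 - 0.2q = 55/3 + (1/3)q gives q* = 155 and p* = 70.
With the rebate, buyers effectively pay pb = ps − 20, where ps is the price sellers receive.
On the curves, pb = 101 - 0.2q and ps = 55/3 + (1/3)q; the wedge ps − pb = 20 gives 55/3 + (1/3)q − (101 - 0.2q) = 20, so q' = 192.5.
Then pb = 101 − 0.2·192.5 = 62.5 and ps = 55/3 + (1/3)·192.5 = 82.5.
ΔCS = ½(155 + 192.5)(70 − 62.5) = 1303.125; ΔPS = ½(155 + 192.5)(82.5 − 70) = 2171.875.
Government spending = 20 × 192.5 = 3850.
DWL = ½ × 20 × (192.5 − 155) = 375; fraction = 375 / 3850 = 15/154.

DWL / government spending = 15/154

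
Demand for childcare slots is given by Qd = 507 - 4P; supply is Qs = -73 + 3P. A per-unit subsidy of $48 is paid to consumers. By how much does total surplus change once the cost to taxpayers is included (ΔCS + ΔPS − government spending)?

Pre-subsidy: 507 - 4P = -73 + 3P gives P* = 580/7, Q* = 1229/7.
With the rebate, buyers effectively pay Pb = Ps − 48, where Ps is the price sellers receive.
Demand in terms of Ps becomes Qd = 507 − 4(Ps − 48) = 699 - 4Ps. Setting this equal to supply: 699 - 4Ps = -73 + 3Ps, so Ps = 772/7.
Buyers pay Pb = 772/7 − 48 = 436/7; Q' = -73 + 3·(772/7) = 1805/7.
ΔCS = ½(1229/7 + 1805/7)(580/7 − 436/7) = 218448/49; ΔPS = ½(1229/7 + 1805/7)(772/7 − 580/7) = 291264/49.
Government spending = 48 × 1805/7 = 86640/7.
Net change = 218448/49 + 291264/49 − 86640/7 = -13824/7. The loss equals the DWL triangle ½·48·576/7.

Net change in total surplus = -13824/7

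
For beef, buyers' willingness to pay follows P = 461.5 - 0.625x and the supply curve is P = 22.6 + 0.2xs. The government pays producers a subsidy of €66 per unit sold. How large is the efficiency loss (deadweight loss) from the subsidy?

Deadweight loss = €2640

Pre-subsidy: 461.5 - 0.625x = 22.6 + 0.2x gives x* = 532 and P* = 129.
With the subsidy, sellers receive Ps = Pb + 66 for each unit, where Pb is the price buyers pay.
On the curves, Pb = 461.5 - 0.625x and Ps = 22.6 + 0.2x; the wedge Ps − Pb = 66 gives 22.6 + 0.2x − (461.5 - 0.625x) = 66, so x' = 612.
Then Pb = 461.5 − 0.625·612 = 79 and Ps = 22.6 + 0.2·612 = 145.
The subsidy expands output by 612 − 532 = 80 past the efficient level; on those units the gap between marginal cost and willingness to pay runs from 0 up to 66.
DWL = ½ × 66 × 80 = 2640.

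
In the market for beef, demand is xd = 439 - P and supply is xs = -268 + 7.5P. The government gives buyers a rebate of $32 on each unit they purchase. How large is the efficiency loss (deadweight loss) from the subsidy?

Deadweight loss = 7680/17

Pre-subsidy: 439 - P = -268 + 7.5P gives P* = 1414/17, x* = 6049/17.
With the rebate, buyers effectively pay Pb = Ps − 32, where Ps is the price sellers receive.
Demand in terms of Ps becomes xd = 439 − 1(Ps − 32) = 471 - Ps. Setting this equal to supply: 471 - Ps = -268 + 7.5Ps, so Ps = 1478/17.
Buyers pay Pb = 1478/17 − 32 = 934/17; x' = -268 + 7.5·(1478/17) = 6529/17.
The subsidy expands output by 6529/17 − 6049/17 = 480/17 past the efficient level; on those units the gap between marginal cost and willingness to pay runs from 0 up to 32.
DWL = ½ × 32 × 480/17 = 7680/17.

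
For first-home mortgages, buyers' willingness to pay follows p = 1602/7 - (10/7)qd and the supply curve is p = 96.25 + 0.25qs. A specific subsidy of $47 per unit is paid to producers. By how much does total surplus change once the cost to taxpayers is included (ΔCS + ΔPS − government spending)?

Pre-subsidy: 1602/7 - (10/7)q = 96.25 + 0.25q gives q* = 79 and p* = 116.
With the subsidy, sellers receive ps = pb + 47 for each unit, where pb is the price buyers pay.
On the curves, pb = 1602/7 - (10/7)q and ps = 96.25 + 0.25q; the wedge ps − pb = 47 gives 96.25 + 0.25q − (1602/7 - (10/7)q) = 47, so q' = 107.
Then pb = 1602/7 − (10/7)·107 = 76 and ps = 96.25 + 0.25·107 = 123.
ΔCS = ½(79 + 107)(116 − 76) = 3720; ΔPS = ½(79 + 107)(123 − 116) = 651.
Government spending = 47 × 107 = 5029.
Net change = 3720 + 651 − 5029 = -658. The loss equals the DWL triangle ½·47·28.

Net change in total surplus = -$658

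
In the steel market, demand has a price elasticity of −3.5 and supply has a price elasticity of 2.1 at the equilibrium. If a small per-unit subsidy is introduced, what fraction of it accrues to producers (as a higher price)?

For a small subsidy around the equilibrium, the benefit split depends on the relative slopes, which at a point are proportional to the elasticities.
Buyer share = εs/(εs + |εd|) = 2.1/(2.1 + 3.5) = 0.375; seller share = |εd|/(εs + |εd|) = 0.625.
So producers capture 0.625 of the subsidy.

Producer share = 0.625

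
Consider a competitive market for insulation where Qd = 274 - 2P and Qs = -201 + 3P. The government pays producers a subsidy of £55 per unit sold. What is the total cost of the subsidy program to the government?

Government cost = £8250

Pre-subsidy: 274 - 2P = -201 + 3P gives P* = 95, Q* = 84.
With the subsidy, sellers receive Ps = Pb + 55 for each unit, where Pb is the price buyers pay.
Supply in terms of Pb becomes Qs = -201 + 3(Pb + 55) = -36 + 3Pb. Setting this equal to demand: 274 - 2Pb = -36 + 3Pb, so Pb = 62.
Sellers receive Ps = 62 + 55 = 117; Q' = 274 − 2·62 = 150.
Government outlay = subsidy × quantity = 55 × 150 = 8250.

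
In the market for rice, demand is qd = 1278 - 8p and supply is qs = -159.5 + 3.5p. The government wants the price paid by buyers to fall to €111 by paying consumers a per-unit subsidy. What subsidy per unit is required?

At a buyer price of 111, quantity demanded is 1278 − 8·111 = 390.
Sellers supply 390 only when they receive ps with -159.5 + 3.5·ps = 390, i.e. ps = 157.
s = ps − pb = 157 − 111 = 46.

Required subsidy s = €46 per unit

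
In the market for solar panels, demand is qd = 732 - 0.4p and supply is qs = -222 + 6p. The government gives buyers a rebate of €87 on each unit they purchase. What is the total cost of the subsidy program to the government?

Pre-subsidy: 732 - 0.4p = -222 + 6p gives p* = 149.0625, q* = 672.375.
With the rebate, buyers effectively pay pb = ps − 87, where ps is the price sellers receive.
Demand in terms of ps becomes qd = 732 − 0.4(ps − 87) = 766.8 - 0.4ps. Setting this equal to supply: 766.8 - 0.4ps = -222 + 6ps, so ps = 154.5.
Buyers pay pb = 154.5 − 87 = 67.5; q' = -222 + 6·154.5 = 705.
Government outlay = subsidy × quantity = 87 × 705 = 61335.

Government cost = €61335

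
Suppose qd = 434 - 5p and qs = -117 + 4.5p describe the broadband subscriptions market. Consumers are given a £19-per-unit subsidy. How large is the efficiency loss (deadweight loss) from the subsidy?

Deadweight loss = £427.5

Pre-subsidy: 434 - 5p = -117 + 4.5p gives p* = 58, q* = 144.
With the rebate, buyers effectively pay pb = ps − 19, where ps is the price sellers receive.
Demand in terms of ps becomes qd = 434 − 5(ps − 19) = 529 - 5ps. Setting this equal to supply: 529 - 5ps = -117 + 4.5ps, so ps = 68.
Buyers pay pb = 68 − 19 = 49; q' = -117 + 4.5·68 = 189.
The subsidy expands output by 189 − 144 = 45 past the efficient level; on those units the gap between marginal cost and willingness to pay runs from 0 up to 19.
DWL = ½ × 19 × 45 = 427.5.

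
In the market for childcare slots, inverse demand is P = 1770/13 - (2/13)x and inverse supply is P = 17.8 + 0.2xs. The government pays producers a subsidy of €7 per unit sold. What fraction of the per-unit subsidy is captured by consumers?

Consumer share = 10/23

Pre-subsidy: 1770/13 - (2/13)x = 17.8 + 0.2x gives x* = 7693/23 and P* = 1948/23.
With the subsidy, sellers receive Ps = Pb + 7 for each unit, where Pb is the price buyers pay.
On the curves, Pb = 1770/13 - (2/13)x and Ps = 17.8 + 0.2x; the wedge Ps − Pb = 7 gives 17.8 + 0.2x − (1770/13 - (2/13)x) = 7, so x' = 8148/23.
Then Pb = 1770/13 − (2/13)·(8148/23) = 1878/23 and Ps = 17.8 + 0.2·(8148/23) = 2039/23.
Buyers' price falls by P* − Pb = 1948/23 − 1878/23 = 70/23; sellers' price rises by Ps − P* = 2039/23 − 1948/23 = 91/23.
So consumers capture (70/23)/7 = 10/23 of each unit of subsidy.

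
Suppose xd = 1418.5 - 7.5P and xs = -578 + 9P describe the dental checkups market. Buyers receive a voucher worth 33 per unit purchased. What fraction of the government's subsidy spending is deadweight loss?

Pre-subsidy: 1418.5 - 7.5P = -578 + 9P gives P* = 121, x* = 511.
With the rebate, buyers effectively pay Pb = Ps − 33, where Ps is the price sellers receive.
Demand in terms of Ps becomes xd = 1418.5 − 7.5(Ps − 33) = 1666 - 7.5Ps. Setting this equal to supply: 1666 - 7.5Ps = -578 + 9Ps, so Ps = 136.
Buyers pay Pb = 136 − 33 = 103; x' = -578 + 9·136 = 646.
ΔCS = ½(511 + 646)(121 − 103) = 10413; ΔPS = ½(511 + 646)(136 − 121) = 8677.5.
Government spending = 33 × 646 = 21318.
DWL = ½ × 33 × (646 − 511) = 2227.5; fraction = 2227.5 / 21318 = 135/1292.

DWL / government spending = 135/1292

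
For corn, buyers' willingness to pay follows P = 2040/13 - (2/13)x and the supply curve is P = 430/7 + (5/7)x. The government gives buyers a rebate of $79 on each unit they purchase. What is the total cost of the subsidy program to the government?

Pre-subsidy: 2040/13 - (2/13)x = 430/7 + (5/7)x gives x* = 110 and P* = 140.
With the rebate, buyers effectively pay Pb = Ps − 79, where Ps is the price sellers receive.
On the curves, Pb = 2040/13 - (2/13)x and Ps = 430/7 + (5/7)x; the wedge Ps − Pb = 79 gives 430/7 + (5/7)x − (2040/13 - (2/13)x) = 79, so x' = 201.
Then Pb = 2040/13 − (2/13)·201 = 126 and Ps = 430/7 + (5/7)·201 = 205.
Government outlay = subsidy × quantity = 79 × 201 = 15879.

Government cost = $15879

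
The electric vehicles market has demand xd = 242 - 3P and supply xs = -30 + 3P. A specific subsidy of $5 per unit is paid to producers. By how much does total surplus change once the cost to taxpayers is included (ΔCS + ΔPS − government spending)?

Net change in total surplus = -$18.75

Pre-subsidy: 242 - 3P = -30 + 3P gives P* = 136/3, x* = 106.
With the subsidy, sellers receive Ps = Pb + 5 for each unit, where Pb is the price buyers pay.
Supply in terms of Pb becomes xs = -30 + 3(Pb + 5) = -15 + 3Pb. Setting this equal to demand: 242 - 3Pb = -15 + 3Pb, so Pb = 257/6.
Sellers receive Ps = 257/6 + 5 = 287/6; x' = 242 − 3·(257/6) = 113.5.
ΔCS = ½(106 + 113.5)(136/3 − 257/6) = 274.375; ΔPS = ½(106 + 113.5)(287/6 − 136/3) = 274.375.
Government spending = 5 × 113.5 = 567.5.
Net change = 274.375 + 274.375 − 567.5 = -18.75. The loss equals the DWL triangle ½·5·7.5.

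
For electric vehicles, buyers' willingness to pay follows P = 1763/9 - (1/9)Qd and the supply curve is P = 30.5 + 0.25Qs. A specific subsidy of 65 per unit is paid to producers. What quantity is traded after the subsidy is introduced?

Q' = 638

Pre-subsidy: 1763/9 - (1/9)Q = 30.5 + 0.25Q gives Q* = 458 and P* = 145.
With the subsidy, sellers receive Ps = Pb + 65 for each unit, where Pb is the price buyers pay.
On the curves, Pb = 1763/9 - (1/9)Q and Ps = 30.5 + 0.25Q; the wedge Ps − Pb = 65 gives 30.5 + 0.25Q − (1763/9 - (1/9)Q) = 65, so Q' = 638.
Then Pb = 1763/9 − (1/9)·638 = 125 and Ps = 30.5 + 0.25·638 = 190.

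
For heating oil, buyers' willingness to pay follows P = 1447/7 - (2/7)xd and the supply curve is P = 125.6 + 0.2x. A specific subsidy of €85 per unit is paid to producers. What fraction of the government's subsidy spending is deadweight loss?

Pre-subsidy: 1447/7 - (2/7)x = 125.6 + 0.2x gives x* = 167 and P* = 159.
With the subsidy, sellers receive Ps = Pb + 85 for each unit, where Pb is the price buyers pay.
On the curves, Pb = 1447/7 - (2/7)x and Ps = 125.6 + 0.2x; the wedge Ps − Pb = 85 gives 125.6 + 0.2x − (1447/7 - (2/7)x) = 85, so x' = 342.
Then Pb = 1447/7 − (2/7)·342 = 109 and Ps = 125.6 + 0.2·342 = 194.
ΔCS = ½(167 + 342)(159 − 109) = 12725; ΔPS = ½(167 + 342)(194 − 159) = 8907.5.
Government spending = 85 × 342 = 29070.
DWL = ½ × 85 × (342 − 167) = 7437.5; fraction = 7437.5 / 29070 = 175/684.

DWL / government spending = 175/684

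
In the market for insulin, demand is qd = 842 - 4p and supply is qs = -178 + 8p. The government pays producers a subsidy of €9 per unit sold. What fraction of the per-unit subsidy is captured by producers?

Pre-subsidy: 842 - 4p = -178 + 8p gives p* = 85, q* = 502.
With the subsidy, sellers receive ps = pb + 9 for each unit, where pb is the price buyers pay.
Supply in terms of pb becomes qs = -178 + 8(pb + 9) = -106 + 8pb. Setting this equal to demand: 842 - 4pb = -106 + 8pb, so pb = 79.
Sellers receive ps = 79 + 9 = 88; q' = 842 − 4·79 = 526.
Buyers' price falls by p* − pb = 85 − 79 = 6; sellers' price rises by ps − p* = 88 − 85 = 3.
So producers capture 3/9 = 1/3 of each unit of subsidy.

Producer share = 1/3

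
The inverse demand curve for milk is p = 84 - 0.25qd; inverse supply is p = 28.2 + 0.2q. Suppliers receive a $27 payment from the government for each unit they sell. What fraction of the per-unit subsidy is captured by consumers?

Consumer share = 5/9

Pre-subsidy: 84 - 0.25q = 28.2 + 0.2q gives q* = 124 and p* = 53.
With the subsidy, sellers receive ps = pb + 27 for each unit, where pb is the price buyers pay.
On the curves, pb = 84 - 0.25q and ps = 28.2 + 0.2q; the wedge ps − pb = 27 gives 28.2 + 0.2q − (84 - 0.25q) = 27, so q' = 184.
Then pb = 84 − 0.25·184 = 38 and ps = 28.2 + 0.2·184 = 65.
Buyers' price falls by p* − pb = 53 − 38 = 15; sellers' price rises by ps − p* = 65 − 53 = 12.
So consumers capture 15/27 = 5/9 of each unit of subsidy.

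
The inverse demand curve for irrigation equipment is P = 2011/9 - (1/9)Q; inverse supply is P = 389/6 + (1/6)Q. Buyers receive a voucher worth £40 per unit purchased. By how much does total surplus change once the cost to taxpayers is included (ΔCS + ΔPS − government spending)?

Net change in total surplus = -£2880

Pre-subsidy: 2011/9 - (1/9)Q = 389/6 + (1/6)Q gives Q* = 571 and P* = 160.
With the rebate, buyers effectively pay Pb = Ps − 40, where Ps is the price sellers receive.
On the curves, Pb = 2011/9 - (1/9)Q and Ps = 389/6 + (1/6)Q; the wedge Ps − Pb = 40 gives 389/6 + (1/6)Q − (2011/9 - (1/9)Q) = 40, so Q' = 715.
Then Pb = 2011/9 − (1/9)·715 = 144 and Ps = 389/6 + (1/6)·715 = 184.
ΔCS = ½(571 + 715)(160 − 144) = 10288; ΔPS = ½(571 + 715)(184 − 160) = 15432.
Government spending = 40 × 715 = 28600.
Net change = 10288 + 15432 − 28600 = -2880. The loss equals the DWL triangle ½·40·144.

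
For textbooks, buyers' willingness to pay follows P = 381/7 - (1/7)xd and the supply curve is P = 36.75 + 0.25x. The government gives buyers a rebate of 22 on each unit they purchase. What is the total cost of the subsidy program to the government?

Pre-subsidy: 381/7 - (1/7)x = 36.75 + 0.25x gives x* = 45 and P* = 48.
With the rebate, buyers effectively pay Pb = Ps − 22, where Ps is the price sellers receive.
On the curves, Pb = 381/7 - (1/7)x and Ps = 36.75 + 0.25x; the wedge Ps − Pb = 22 gives 36.75 + 0.25x − (381/7 - (1/7)x) = 22, so x' = 101.
Then Pb = 381/7 − (1/7)·101 = 40 and Ps = 36.75 + 0.25·101 = 62.
Government outlay = subsidy × quantity = 22 × 101 = 2222.

Government cost = 2222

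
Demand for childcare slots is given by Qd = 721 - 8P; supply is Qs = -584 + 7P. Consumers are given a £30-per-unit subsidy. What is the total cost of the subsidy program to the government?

Pre-subsidy: 721 - 8P = -584 + 7P gives P* = 87, Q* = 25.
With the rebate, buyers effectively pay Pb = Ps − 30, where Ps is the price sellers receive.
Demand in terms of Ps becomes Qd = 721 − 8(Ps − 30) = 961 - 8Ps. Setting this equal to supply: 961 - 8Ps = -584 + 7Ps, so Ps = 103.
Buyers pay Pb = 103 − 30 = 73; Q' = -584 + 7·103 = 137.
Government outlay = subsidy × quantity = 30 × 137 = 4110.

Government cost = £4110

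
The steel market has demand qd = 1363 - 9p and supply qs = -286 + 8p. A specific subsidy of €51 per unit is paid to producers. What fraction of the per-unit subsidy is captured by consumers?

Consumer share = 8/17

Pre-subsidy: 1363 - 9p = -286 + 8p gives p* = 97, q* = 490.
With the subsidy, sellers receive ps = pb + 51 for each unit, where pb is the price buyers pay.
Supply in terms of pb becomes qs = -286 + 8(pb + 51) = 122 + 8pb. Setting this equal to demand: 1363 - 9pb = 122 + 8pb, so pb = 73.
Sellers receive ps = 73 + 51 = 124; q' = 1363 − 9·73 = 706.
Buyers' price falls by p* − pb = 97 − 73 = 24; sellers' price rises by ps − p* = 124 − 97 = 27.
So consumers capture 24/51 = 8/17 of each unit of subsidy.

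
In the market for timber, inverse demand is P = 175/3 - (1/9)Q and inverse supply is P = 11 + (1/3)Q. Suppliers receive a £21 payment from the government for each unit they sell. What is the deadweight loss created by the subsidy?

Deadweight loss = £496.125

Pre-subsidy: 175/3 - (1/9)Q = 11 + (1/3)Q gives Q* = 106.5 and P* = 46.5.
With the subsidy, sellers receive Ps = Pb + 21 for each unit, where Pb is the price buyers pay.
On the curves, Pb = 175/3 - (1/9)Q and Ps = 11 + (1/3)Q; the wedge Ps − Pb = 21 gives 11 + (1/3)Q − (175/3 - (1/9)Q) = 21, so Q' = 153.75.
Then Pb = 175/3 − (1/9)·153.75 = 41.25 and Ps = 11 + (1/3)·153.75 = 62.25.
The subsidy expands output by 153.75 − 106.5 = 47.25 past the efficient level; on those units the gap between marginal cost and willingness to pay runs from 0 up to 21.
DWL = ½ × 21 × 47.25 = 496.125.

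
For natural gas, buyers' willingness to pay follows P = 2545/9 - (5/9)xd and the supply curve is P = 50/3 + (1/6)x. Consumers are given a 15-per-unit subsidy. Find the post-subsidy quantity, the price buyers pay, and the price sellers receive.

x' = 5060/13; buyers pay 865/13; sellers receive 1060/13

Pre-subsidy: 2545/9 - (5/9)x = 50/3 + (1/6)x gives x* = 4790/13 and P* = 1015/13.
With the rebate, buyers effectively pay Pb = Ps − 15, where Ps is the price sellers receive.
On the curves, Pb = 2545/9 - (5/9)x and Ps = 50/3 + (1/6)x; the wedge Ps − Pb = 15 gives 50/3 + (1/6)x − (2545/9 - (5/9)x) = 15, so x' = 5060/13.
Then Pb = 2545/9 − (5/9)·(5060/13) = 865/13 and Ps = 50/3 + (1/6)·(5060/13) = 1060/13.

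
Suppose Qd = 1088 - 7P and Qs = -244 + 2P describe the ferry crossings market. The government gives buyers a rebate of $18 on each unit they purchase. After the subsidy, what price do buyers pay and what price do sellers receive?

Pre-subsidy: 1088 - 7P = -244 + 2P gives P* = 148, Q* = 52.
With the rebate, buyers effectively pay Pb = Ps − 18, where Ps is the price sellers receive.
Demand in terms of Ps becomes Qd = 1088 − 7(Ps − 18) = 1214 - 7Ps. Setting this equal to supply: 1214 - 7Ps = -244 + 2Ps, so Ps = 162.
Buyers pay Pb = 162 − 18 = 144; Q' = -244 + 2·162 = 80.

Buyers pay $144; sellers receive $162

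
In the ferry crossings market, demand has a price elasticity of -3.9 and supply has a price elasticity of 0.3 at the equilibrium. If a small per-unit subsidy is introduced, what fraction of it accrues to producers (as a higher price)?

For a small subsidy around the equilibrium, the benefit split depends on the relative slopes, which at a point are proportional to the elasticities.
Buyer share = εs/(εs + |εd|) = 0.3/(0.3 + 3.9) = 1/14; seller share = |εd|/(εs + |εd|) = 13/14.
So producers capture 13/14 of the subsidy.

Producer share = 13/14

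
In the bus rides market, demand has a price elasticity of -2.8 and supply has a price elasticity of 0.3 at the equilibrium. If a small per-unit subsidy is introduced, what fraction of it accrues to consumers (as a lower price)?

Consumer share = 3/31

For a small subsidy around the equilibrium, the benefit split depends on the relative slopes, which at a point are proportional to the elasticities.
Buyer share = εs/(εs + |εd|) = 0.3/(0.3 + 2.8) = 3/31; seller share = |εd|/(εs + |εd|) = 28/31.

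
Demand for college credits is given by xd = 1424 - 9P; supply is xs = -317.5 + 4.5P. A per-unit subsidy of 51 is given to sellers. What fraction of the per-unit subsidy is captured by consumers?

Pre-subsidy: 1424 - 9P = -317.5 + 4.5P gives P* = 129, x* = 263.
With the subsidy, sellers receive Ps = Pb + 51 for each unit, where Pb is the price buyers pay.
Supply in terms of Pb becomes xs = -317.5 + 4.5(Pb + 51) = -88 + 4.5Pb. Setting this equal to demand: 1424 - 9Pb = -88 + 4.5Pb, so Pb = 112.
Sellers receive Ps = 112 + 51 = 163; x' = 1424 − 9·112 = 416.
Buyers' price falls by P* − Pb = 129 − 112 = 17; sellers' price rises by Ps − P* = 163 − 129 = 34.
So consumers capture 17/51 = 1/3 of each unit of subsidy.

Consumer share = 1/3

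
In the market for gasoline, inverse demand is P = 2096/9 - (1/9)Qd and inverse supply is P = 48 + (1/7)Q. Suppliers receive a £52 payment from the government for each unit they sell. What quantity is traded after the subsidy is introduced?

Pre-subsidy: 2096/9 - (1/9)Q = 48 + (1/7)Q gives Q* = 728 and P* = 152.
With the subsidy, sellers receive Ps = Pb + 52 for each unit, where Pb is the price buyers pay.
On the curves, Pb = 2096/9 - (1/9)Q and Ps = 48 + (1/7)Q; the wedge Ps − Pb = 52 gives 48 + (1/7)Q − (2096/9 - (1/9)Q) = 52, so Q' = 932.75.
Then Pb = 2096/9 − (1/9)·932.75 = 129.25 and Ps = 48 + (1/7)·932.75 = 181.25.

Q' = 932.75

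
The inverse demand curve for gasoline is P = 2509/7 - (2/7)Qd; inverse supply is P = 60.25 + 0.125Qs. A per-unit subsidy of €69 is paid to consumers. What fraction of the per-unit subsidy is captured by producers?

Pre-subsidy: 2509/7 - (2/7)Q = 60.25 + 0.125Q gives Q* = 726 and P* = 151.
With the rebate, buyers effectively pay Pb = Ps − 69, where Ps is the price sellers receive.
On the curves, Pb = 2509/7 - (2/7)Q and Ps = 60.25 + 0.125Q; the wedge Ps − Pb = 69 gives 60.25 + 0.125Q − (2509/7 - (2/7)Q) = 69, so Q' = 894.
Then Pb = 2509/7 − (2/7)·894 = 103 and Ps = 60.25 + 0.125·894 = 172.
Buyers' price falls by P* − Pb = 151 − 103 = 48; sellers' price rises by Ps − P* = 172 − 151 = 21.
So producers capture 21/69 = 7/23 of each unit of subsidy.

Producer share = 7/23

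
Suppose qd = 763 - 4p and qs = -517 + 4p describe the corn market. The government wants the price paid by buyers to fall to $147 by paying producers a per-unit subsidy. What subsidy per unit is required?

At a buyer price of 147, quantity demanded is 763 − 4·147 = 175.
Sellers supply 175 only when they receive ps with -517 + 4·ps = 175, i.e. ps = 173.
s = ps − pb = 173 − 147 = 26.

Required subsidy s = $26 per unit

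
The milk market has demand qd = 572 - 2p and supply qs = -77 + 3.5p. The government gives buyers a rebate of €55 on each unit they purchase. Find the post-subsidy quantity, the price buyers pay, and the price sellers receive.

Pre-subsidy: 572 - 2p = -77 + 3.5p gives p* = 118, q* = 336.
With the rebate, buyers effectively pay pb = ps − 55, where ps is the price sellers receive.
Demand in terms of ps becomes qd = 572 − 2(ps − 55) = 682 - 2ps. Setting this equal to supply: 682 - 2ps = -77 + 3.5ps, so ps = 138.
Buyers pay pb = 138 − 55 = 83; q' = -77 + 3.5·138 = 406.

q' = 406; buyers pay €83; sellers receive €138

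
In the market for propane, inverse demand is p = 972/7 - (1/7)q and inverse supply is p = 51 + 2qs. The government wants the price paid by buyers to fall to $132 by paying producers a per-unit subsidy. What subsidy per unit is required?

At a buyer price of 132, quantity demanded is 972 − 7·132 = 48.
Sellers supply 48 only when they receive ps = 51 + 2·48 = 147.
s = ps − pb = 147 − 132 = 15.

Required subsidy s = $15 per unit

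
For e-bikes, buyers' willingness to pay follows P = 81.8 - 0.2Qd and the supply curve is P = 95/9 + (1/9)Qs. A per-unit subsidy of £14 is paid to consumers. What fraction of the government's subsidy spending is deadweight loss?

DWL / government spending = 45/548

Pre-subsidy: 81.8 - 0.2Q = 95/9 + (1/9)Q gives Q* = 229 and P* = 36.
With the rebate, buyers effectively pay Pb = Ps − 14, where Ps is the price sellers receive.
On the curves, Pb = 81.8 - 0.2Q and Ps = 95/9 + (1/9)Q; the wedge Ps − Pb = 14 gives 95/9 + (1/9)Q − (81.8 - 0.2Q) = 14, so Q' = 274.
Then Pb = 81.8 − 0.2·274 = 27 and Ps = 95/9 + (1/9)·274 = 41.
ΔCS = ½(229 + 274)(36 − 27) = 2263.5; ΔPS = ½(229 + 274)(41 − 36) = 1257.5.
Government spending = 14 × 274 = 3836.
DWL = ½ × 14 × (274 − 229) = 315; fraction = 315 / 3836 = 45/548.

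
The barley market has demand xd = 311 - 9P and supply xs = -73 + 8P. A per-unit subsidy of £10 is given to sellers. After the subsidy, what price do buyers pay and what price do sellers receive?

Pre-subsidy: 311 - 9P = -73 + 8P gives P* = 384/17, x* = 1831/17.
With the subsidy, sellers receive Ps = Pb + 10 for each unit, where Pb is the price buyers pay.
Supply in terms of Pb becomes xs = -73 + 8(Pb + 10) = 7 + 8Pb. Setting this equal to demand: 311 - 9Pb = 7 + 8Pb, so Pb = 304/17.
Sellers receive Ps = 304/17 + 10 = 474/17; x' = 311 − 9·(304/17) = 2551/17.

Buyers pay 304/17; sellers receive 474/17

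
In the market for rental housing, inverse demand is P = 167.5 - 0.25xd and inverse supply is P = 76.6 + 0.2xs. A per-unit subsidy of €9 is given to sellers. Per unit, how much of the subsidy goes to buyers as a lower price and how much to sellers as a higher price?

Buyers gain €5 per unit; sellers gain €4 per unit

Pre-subsidy: 167.5 - 0.25x = 76.6 + 0.2x gives x* = 202 and P* = 117.
With the subsidy, sellers receive Ps = Pb + 9 for each unit, where Pb is the price buyers pay.
On the curves, Pb = 167.5 - 0.25x and Ps = 76.6 + 0.2x; the wedge Ps − Pb = 9 gives 76.6 + 0.2x − (167.5 - 0.25x) = 9, so x' = 222.
Then Pb = 167.5 − 0.25·222 = 112 and Ps = 76.6 + 0.2·222 = 121.
Buyers' price falls by P* − Pb = 117 − 112 = 5; sellers' price rises by Ps − P* = 121 − 117 = 4.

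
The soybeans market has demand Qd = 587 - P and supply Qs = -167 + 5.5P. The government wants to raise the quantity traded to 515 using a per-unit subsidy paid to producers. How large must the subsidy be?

At Q = 515, invert demand for the buyer price: Pb = (587 − 515)/1 = 72; invert supply for the seller price: Ps = (515 − (-167))/5.5 = 124.
The subsidy must fill the gap: s = Ps − Pb = 124 − 72 = 52.

Required subsidy s = 52 per unit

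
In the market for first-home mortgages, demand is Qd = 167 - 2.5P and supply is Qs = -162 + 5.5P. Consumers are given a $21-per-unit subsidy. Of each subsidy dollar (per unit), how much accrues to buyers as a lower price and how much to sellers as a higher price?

Pre-subsidy: 167 - 2.5P = -162 + 5.5P gives P* = 41.125, Q* = 64.1875.
With the rebate, buyers effectively pay Pb = Ps − 21, where Ps is the price sellers receive.
Demand in terms of Ps becomes Qd = 167 − 2.5(Ps − 21) = 219.5 - 2.5Ps. Setting this equal to supply: 219.5 - 2.5Ps = -162 + 5.5Ps, so Ps = 47.6875.
Buyers pay Pb = 47.6875 − 21 = 26.6875; Q' = -162 + 5.5·47.6875 = 100.28125.
Buyers' price falls by P* − Pb = 41.125 − 26.6875 = 14.4375; sellers' price rises by Ps − P* = 47.6875 − 41.125 = 6.5625.

Buyers gain $14.4375 per unit; sellers gain $6.5625 per unit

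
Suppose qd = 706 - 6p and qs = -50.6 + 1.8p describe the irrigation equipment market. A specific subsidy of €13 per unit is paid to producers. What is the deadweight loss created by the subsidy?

Deadweight loss = €117

Pre-subsidy: 706 - 6p = -50.6 + 1.8p gives p* = 97, q* = 124.
With the subsidy, sellers receive ps = pb + 13 for each unit, where pb is the price buyers pay.
Supply in terms of pb becomes qs = -50.6 + 1.8(pb + 13) = -27.2 + 1.8pb. Setting this equal to demand: 706 - 6pb = -27.2 + 1.8pb, so pb = 94.
Sellers receive ps = 94 + 13 = 107; q' = 706 − 6·94 = 142.
The subsidy expands output by 142 − 124 = 18 past the efficient level; on those units the gap between marginal cost and willingness to pay runs from 0 up to 13.
DWL = ½ × 13 × 18 = 117.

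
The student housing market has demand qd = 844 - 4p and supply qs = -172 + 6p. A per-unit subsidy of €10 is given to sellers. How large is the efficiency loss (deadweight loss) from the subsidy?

Deadweight loss = €120

Pre-subsidy: 844 - 4p = -172 + 6p gives p* = 101.6, q* = 437.6.
With the subsidy, sellers receive ps = pb + 10 for each unit, where pb is the price buyers pay.
Supply in terms of pb becomes qs = -172 + 6(pb + 10) = -112 + 6pb. Setting this equal to demand: 844 - 4pb = -112 + 6pb, so pb = 95.6.
Sellers receive ps = 95.6 + 10 = 105.6; q' = 844 − 4·95.6 = 461.6.
The subsidy expands output by 461.6 − 437.6 = 24 past the efficient level; on those units the gap between marginal cost and willingness to pay runs from 0 up to 10.
DWL = ½ × 10 × 24 = 120.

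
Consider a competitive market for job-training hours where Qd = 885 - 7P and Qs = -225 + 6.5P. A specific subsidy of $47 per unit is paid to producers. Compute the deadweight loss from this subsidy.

Pre-subsidy: 885 - 7P = -225 + 6.5P gives P* = 740/9, Q* = 2785/9.
With the subsidy, sellers receive Ps = Pb + 47 for each unit, where Pb is the price buyers pay.
Supply in terms of Pb becomes Qs = -225 + 6.5(Pb + 47) = 80.5 + 6.5Pb. Setting this equal to demand: 885 - 7Pb = 80.5 + 6.5Pb, so Pb = 1609/27.
Sellers receive Ps = 1609/27 + 47 = 2878/27; Q' = 885 − 7·(1609/27) = 12632/27.
The subsidy expands output by 12632/27 − 2785/9 = 4277/27 past the efficient level; on those units the gap between marginal cost and willingness to pay runs from 0 up to 47.
DWL = ½ × 47 × 4277/27 = 201019/54.

Deadweight loss = 201019/54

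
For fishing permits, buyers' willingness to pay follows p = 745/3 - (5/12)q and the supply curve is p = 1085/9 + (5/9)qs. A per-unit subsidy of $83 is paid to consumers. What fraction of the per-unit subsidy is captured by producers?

Producer share = 4/7

Pre-subsidy: 745/3 - (5/12)q = 1085/9 + (5/9)q gives q* = 920/7 and p* = 1355/7.
With the rebate, buyers effectively pay pb = ps − 83, where ps is the price sellers receive.
On the curves, pb = 745/3 - (5/12)q and ps = 1085/9 + (5/9)q; the wedge ps − pb = 83 gives 1085/9 + (5/9)q − (745/3 - (5/12)q) = 83, so q' = 216.8.
Then pb = 745/3 − (5/12)·216.8 = 158 and ps = 1085/9 + (5/9)·216.8 = 241.
Buyers' price falls by p* − pb = 1355/7 − 158 = 249/7; sellers' price rises by ps − p* = 241 − 1355/7 = 332/7.
So producers capture (332/7)/83 = 4/7 of each unit of subsidy.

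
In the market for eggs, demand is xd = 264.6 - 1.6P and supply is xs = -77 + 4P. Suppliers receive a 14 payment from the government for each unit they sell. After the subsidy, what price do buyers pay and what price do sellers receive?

Pre-subsidy: 264.6 - 1.6P = -77 + 4P gives P* = 61, x* = 167.
With the subsidy, sellers receive Ps = Pb + 14 for each unit, where Pb is the price buyers pay.
Supply in terms of Pb becomes xs = -77 + 4(Pb + 14) = -21 + 4Pb. Setting this equal to demand: 264.6 - 1.6Pb = -21 + 4Pb, so Pb = 51.
Sellers receive Ps = 51 + 14 = 65; x' = 264.6 − 1.6·51 = 183.

Buyers pay 51; sellers receive 65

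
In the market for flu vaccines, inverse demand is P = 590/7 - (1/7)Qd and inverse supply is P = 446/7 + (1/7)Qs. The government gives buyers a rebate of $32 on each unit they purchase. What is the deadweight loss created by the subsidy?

Pre-subsidy: 590/7 - (1/7)Q = 446/7 + (1/7)Q gives Q* = 72 and P* = 74.
With the rebate, buyers effectively pay Pb = Ps − 32, where Ps is the price sellers receive.
On the curves, Pb = 590/7 - (1/7)Q and Ps = 446/7 + (1/7)Q; the wedge Ps − Pb = 32 gives 446/7 + (1/7)Q − (590/7 - (1/7)Q) = 32, so Q' = 184.
Then Pb = 590/7 − (1/7)·184 = 58 and Ps = 446/7 + (1/7)·184 = 90.
The subsidy expands output by 184 − 72 = 112 past the efficient level; on those units the gap between marginal cost and willingness to pay runs from 0 up to 32.
DWL = ½ × 32 × 112 = 1792.

Deadweight loss = $1792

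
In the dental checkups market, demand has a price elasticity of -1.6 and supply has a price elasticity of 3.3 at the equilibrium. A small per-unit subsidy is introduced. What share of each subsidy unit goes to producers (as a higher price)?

Producer share = 16/49

For a small subsidy around the equilibrium, the benefit split depends on the relative slopes, which at a point are proportional to the elasticities.
Buyer share = εs/(εs + |εd|) = 3.3/(3.3 + 1.6) = 33/49; seller share = |εd|/(εs + |εd|) = 16/49.
So producers capture 16/49 of the subsidy.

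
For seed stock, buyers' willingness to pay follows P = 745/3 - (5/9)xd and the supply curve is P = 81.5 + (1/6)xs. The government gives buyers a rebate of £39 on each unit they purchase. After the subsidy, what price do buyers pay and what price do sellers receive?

Pre-subsidy: 745/3 - (5/9)x = 81.5 + (1/6)x gives x* = 231 and P* = 120.
With the rebate, buyers effectively pay Pb = Ps − 39, where Ps is the price sellers receive.
On the curves, Pb = 745/3 - (5/9)x and Ps = 81.5 + (1/6)x; the wedge Ps − Pb = 39 gives 81.5 + (1/6)x − (745/3 - (5/9)x) = 39, so x' = 285.
Then Pb = 745/3 − (5/9)·285 = 90 and Ps = 81.5 + (1/6)·285 = 129.

Buyers pay £90; sellers receive £129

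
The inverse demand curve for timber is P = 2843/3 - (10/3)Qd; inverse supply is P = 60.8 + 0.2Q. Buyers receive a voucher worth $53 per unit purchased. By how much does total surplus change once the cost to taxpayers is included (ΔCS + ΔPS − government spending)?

Net change in total surplus = -$397.5

Pre-subsidy: 2843/3 - (10/3)Q = 60.8 + 0.2Q gives Q* = 251 and P* = 111.
With the rebate, buyers effectively pay Pb = Ps − 53, where Ps is the price sellers receive.
On the curves, Pb = 2843/3 - (10/3)Q and Ps = 60.8 + 0.2Q; the wedge Ps − Pb = 53 gives 60.8 + 0.2Q − (2843/3 - (10/3)Q) = 53, so Q' = 266.
Then Pb = 2843/3 − (10/3)·266 = 61 and Ps = 60.8 + 0.2·266 = 114.
ΔCS = ½(251 + 266)(111 − 61) = 12925; ΔPS = ½(251 + 266)(114 − 111) = 775.5.
Government spending = 53 × 266 = 14098.
Net change = 12925 + 775.5 − 14098 = -397.5. The loss equals the DWL triangle ½·53·15.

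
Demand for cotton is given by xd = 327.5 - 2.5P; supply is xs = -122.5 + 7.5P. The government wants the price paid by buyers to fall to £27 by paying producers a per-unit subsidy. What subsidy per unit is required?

Required subsidy s = £24 per unit

At a buyer price of 27, quantity demanded is 327.5 − 2.5·27 = 260.
Sellers supply 260 only when they receive Ps with -122.5 + 7.5·Ps = 260, i.e. Ps = 51.
s = Ps − Pb = 51 − 27 = 24.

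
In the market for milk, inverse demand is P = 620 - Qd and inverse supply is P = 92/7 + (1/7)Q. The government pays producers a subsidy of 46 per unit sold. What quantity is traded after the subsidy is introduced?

Pre-subsidy: 620 - Q = 92/7 + (1/7)Q gives Q* = 531 and P* = 89.
With the subsidy, sellers receive Ps = Pb + 46 for each unit, where Pb is the price buyers pay.
On the curves, Pb = 620 - Q and Ps = 92/7 + (1/7)Q; the wedge Ps − Pb = 46 gives 92/7 + (1/7)Q − (620 - Q) = 46, so Q' = 571.25.
Then Pb = 620 − 1·571.25 = 48.75 and Ps = 92/7 + (1/7)·571.25 = 94.75.

Q' = 571.25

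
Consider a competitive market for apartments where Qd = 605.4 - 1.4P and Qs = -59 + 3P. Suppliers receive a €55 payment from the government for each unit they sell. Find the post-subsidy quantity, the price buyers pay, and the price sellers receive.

Pre-subsidy: 605.4 - 1.4P = -59 + 3P gives P* = 151, Q* = 394.
With the subsidy, sellers receive Ps = Pb + 55 for each unit, where Pb is the price buyers pay.
Supply in terms of Pb becomes Qs = -59 + 3(Pb + 55) = 106 + 3Pb. Setting this equal to demand: 605.4 - 1.4Pb = 106 + 3Pb, so Pb = 113.5.
Sellers receive Ps = 113.5 + 55 = 168.5; Q' = 605.4 − 1.4·113.5 = 446.5.

Q' = 446.5; buyers pay €113.5; sellers receive €168.5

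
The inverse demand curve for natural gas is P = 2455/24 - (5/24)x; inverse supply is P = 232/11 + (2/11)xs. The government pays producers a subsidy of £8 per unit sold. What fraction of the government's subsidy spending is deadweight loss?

Pre-subsidy: 2455/24 - (5/24)x = 232/11 + (2/11)x gives x* = 21437/103 and P* = 6070/103.
With the subsidy, sellers receive Ps = Pb + 8 for each unit, where Pb is the price buyers pay.
On the curves, Pb = 2455/24 - (5/24)x and Ps = 232/11 + (2/11)x; the wedge Ps − Pb = 8 gives 232/11 + (2/11)x − (2455/24 - (5/24)x) = 8, so x' = 23549/103.
Then Pb = 2455/24 − (5/24)·(23549/103) = 5630/103 and Ps = 232/11 + (2/11)·(23549/103) = 6454/103.
ΔCS = ½(21437/103 + 23549/103)(6070/103 − 5630/103) = 9896920/10609; ΔPS = ½(21437/103 + 23549/103)(6454/103 − 6070/103) = 8637312/10609.
Government spending = 8 × 23549/103 = 188392/103.
DWL = ½ × 8 × (23549/103 − 21437/103) = 8448/103; fraction = (8448/103) / (188392/103) = 1056/23549.

DWL / government spending = 1056/23549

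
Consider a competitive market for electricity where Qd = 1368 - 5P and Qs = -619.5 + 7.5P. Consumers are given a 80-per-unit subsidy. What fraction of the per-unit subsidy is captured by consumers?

Consumer share = 0.6

Pre-subsidy: 1368 - 5P = -619.5 + 7.5P gives P* = 159, Q* = 573.
With the rebate, buyers effectively pay Pb = Ps − 80, where Ps is the price sellers receive.
Demand in terms of Ps becomes Qd = 1368 − 5(Ps − 80) = 1768 - 5Ps. Setting this equal to supply: 1768 - 5Ps = -619.5 + 7.5Ps, so Ps = 191.
Buyers pay Pb = 191 − 80 = 111; Q' = -619.5 + 7.5·191 = 813.
Buyers' price falls by P* − Pb = 159 − 111 = 48; sellers' price rises by Ps − P* = 191 − 159 = 32.
So consumers capture 48/80 = 0.6 of each unit of subsidy.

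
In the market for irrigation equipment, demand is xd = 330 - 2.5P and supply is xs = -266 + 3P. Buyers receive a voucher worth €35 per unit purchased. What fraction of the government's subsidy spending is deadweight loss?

DWL / government spending = 21/94

Pre-subsidy: 330 - 2.5P = -266 + 3P gives P* = 1192/11, x* = 650/11.
With the rebate, buyers effectively pay Pb = Ps − 35, where Ps is the price sellers receive.
Demand in terms of Ps becomes xd = 330 − 2.5(Ps − 35) = 417.5 - 2.5Ps. Setting this equal to supply: 417.5 - 2.5Ps = -266 + 3Ps, so Ps = 1367/11.
Buyers pay Pb = 1367/11 − 35 = 982/11; x' = -266 + 3·(1367/11) = 1175/11.
ΔCS = ½(650/11 + 1175/11)(1192/11 − 982/11) = 191625/121; ΔPS = ½(650/11 + 1175/11)(1367/11 − 1192/11) = 319375/242.
Government spending = 35 × 1175/11 = 41125/11.
DWL = ½ × 35 × (1175/11 − 650/11) = 18375/22; fraction = (18375/22) / (41125/11) = 21/94.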